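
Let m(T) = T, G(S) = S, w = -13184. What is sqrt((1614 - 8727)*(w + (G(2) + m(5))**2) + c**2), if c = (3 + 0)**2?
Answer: 2*sqrt(23357334) ≈ 9665.9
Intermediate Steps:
c = 9 (c = 3**2 = 9)
sqrt((1614 - 8727)*(w + (G(2) + m(5))**2) + c**2) = sqrt((1614 - 8727)*(-13184 + (2 + 5)**2) + 9**2) = sqrt(-7113*(-13184 + 7**2) + 81) = sqrt(-7113*(-13184 + 49) + 81) = sqrt(-7113*(-13135) + 81) = sqrt(93429255 + 81) = sqrt(93429336) = 2*sqrt(23357334)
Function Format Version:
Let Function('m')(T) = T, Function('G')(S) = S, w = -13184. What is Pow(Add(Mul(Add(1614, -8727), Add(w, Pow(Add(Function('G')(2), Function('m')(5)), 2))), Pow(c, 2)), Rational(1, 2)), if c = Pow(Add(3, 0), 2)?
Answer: Mul(2, Pow(23357334, Rational(1, 2))) ≈ 9665.9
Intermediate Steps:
c = 9 (c = Pow(3, 2) = 9)
Pow(Add(Mul(Add(1614, -8727), Add(w, Pow(Add(Function('G')(2), Function('m')(5)), 2))), Pow(c, 2)), Rational(1, 2)) = Pow(Add(Mul(Add(1614, -8727), Add(-13184, Pow(Add(2, 5), 2))), Pow(9, 2)), Rational(1, 2)) = Pow(Add(Mul(-7113, Add(-13184, Pow(7, 2))), 81), Rational(1, 2)) = Pow(Add(Mul(-7113, Add(-13184, 49)), 81), Rational(1, 2)) = Pow(Add(Mul(-7113, -13135), 81), Rational(1, 2)) = Pow(Add(93429255, 81), Rational(1, 2)) = Pow(93429336, Rational(1, 2)) = Mul(2, Pow(23357334, Rational(1, 2)))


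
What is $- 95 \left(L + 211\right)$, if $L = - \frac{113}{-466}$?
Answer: $- \frac{9351705}{466} \approx -20068.0$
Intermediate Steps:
$L = \frac{113}{466}$ ($L = \left(-113\right) \left(- \frac{1}{466}\right) = \frac{113}{466} \approx 0.24249$)
$- 95 \left(L + 211\right) = - 95 \left(\frac{113}{466} + 211\right) = \left(-95\right) \frac{98439}{466} = - \frac{9351705}{466}$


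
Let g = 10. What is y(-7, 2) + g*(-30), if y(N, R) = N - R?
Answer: -309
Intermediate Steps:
y(-7, 2) + g*(-30) = (-7 - 1*2) + 10*(-30) = (-7 - 2) - 300 = -9 - 300 = -309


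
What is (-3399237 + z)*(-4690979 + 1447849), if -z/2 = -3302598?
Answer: -10397341811670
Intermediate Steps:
z = 6605196 (z = -2*(-3302598) = 6605196)
(-3399237 + z)*(-4690979 + 1447849) = (-3399237 + 6605196)*(-4690979 + 1447849) = 3205959*(-3243130) = -10397341811670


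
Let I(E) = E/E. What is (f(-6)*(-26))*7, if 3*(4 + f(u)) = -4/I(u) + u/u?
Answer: 910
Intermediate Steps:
I(E) = 1
f(u) = -5 (f(u) = -4 + (-4/1 + u/u)/3 = -4 + (-4*1 + 1)/3 = -4 + (-4 + 1)/3 = -4 + (1/3)*(-3) = -4 - 1 = -5)
(f(-6)*(-26))*7 = -5*(-26)*7 = 130*7 = 910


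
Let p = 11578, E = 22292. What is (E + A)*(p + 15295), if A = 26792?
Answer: 1319034332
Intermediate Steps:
(E + A)*(p + 15295) = (22292 + 26792)*(11578 + 15295) = 49084*26873 = 1319034332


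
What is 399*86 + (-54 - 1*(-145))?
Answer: 34405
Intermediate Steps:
399*86 + (-54 - 1*(-145)) = 34314 + (-54 + 145) = 34314 + 91 = 34405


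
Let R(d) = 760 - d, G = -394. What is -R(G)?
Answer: -1154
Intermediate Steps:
-R(G) = -(760 - 1*(-394)) = -(760 + 394) = -1*1154 = -1154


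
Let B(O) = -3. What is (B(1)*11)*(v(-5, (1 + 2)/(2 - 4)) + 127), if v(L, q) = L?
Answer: -4026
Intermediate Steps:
(B(1)*11)*(v(-5, (1 + 2)/(2 - 4)) + 127) = (-3*11)*(-5 + 127) = -33*122 = -4026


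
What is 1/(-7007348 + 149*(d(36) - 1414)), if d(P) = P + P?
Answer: -1/7207306 ≈ -1.3875e-7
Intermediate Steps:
d(P) = 2*P
1/(-7007348 + 149*(d(36) - 1414)) = 1/(-7007348 + 149*(2*36 - 1414)) = 1/(-7007348 + 149*(72 - 1414)) = 1/(-7007348 + 149*(-1342)) = 1/(-7007348 - 199958) = 1/(-7207306) = -1/7207306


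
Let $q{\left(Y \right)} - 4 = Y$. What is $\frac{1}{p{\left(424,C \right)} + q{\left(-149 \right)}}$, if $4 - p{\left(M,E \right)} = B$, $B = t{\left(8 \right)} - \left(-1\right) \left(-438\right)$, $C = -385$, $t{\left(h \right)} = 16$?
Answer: $\frac{1}{281} \approx 0.0035587$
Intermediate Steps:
$q{\left(Y \right)} = 4 + Y$
$B = -422$ ($B = 16 - \left(-1\right) \left(-438\right) = 16 - 438 = -422$)
$p{\left(M,E \right)} = 426$ ($p{\left(M,E \right)} = 4 - -422 = 4 + 422 = 426$)
$\frac{1}{p{\left(424,C \right)} + q{\left(-149 \right)}} = \frac{1}{426 + \left(4 - 149\right)} = \frac{1}{426 - 145} = \frac{1}{281}$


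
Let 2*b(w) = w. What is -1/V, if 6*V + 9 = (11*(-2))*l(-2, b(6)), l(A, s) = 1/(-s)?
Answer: 18/5 ≈ 3.6000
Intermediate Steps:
b(w) = w/2
l(A, s) = -1/s
V = -5/18 (V = -3/2 + ((11*(-2))*(-1/((1/2)*6)))/6 = -3/2 + (-(-22)/3)/6 = -3/2 + (-22*(-1/3))/6 = -3/2 + (1/6)*(22/3) = -3/2 + 11/9 = -5/18 ≈ -0.27778)
-1/V = -1/(-5/18) = -1*(-18/5) = 18/5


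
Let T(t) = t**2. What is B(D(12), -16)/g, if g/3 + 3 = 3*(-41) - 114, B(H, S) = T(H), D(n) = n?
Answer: -1/5 ≈ -0.20000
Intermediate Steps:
B(H, S) = H**2
g = -720 (g = -9 + 3*(3*(-41) - 114) = -9 + 3*(-123 - 114) = -9 + 3*(-237) = -9 - 711 = -720)
B(D(12), -16)/g = 12**2/(-720) = 144*(-1/720) = -1/5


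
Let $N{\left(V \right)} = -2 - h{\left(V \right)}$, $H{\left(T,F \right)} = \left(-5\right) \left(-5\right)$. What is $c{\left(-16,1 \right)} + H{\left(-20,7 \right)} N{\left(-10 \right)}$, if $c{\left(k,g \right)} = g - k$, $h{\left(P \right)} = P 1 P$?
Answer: $-2533$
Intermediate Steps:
$h{\left(P \right)} = P^{2}$ ($h{\left(P \right)} = P P = P^{2}$)
$H{\left(T,F \right)} = 25$
$N{\left(V \right)} = -2 - V^{2}$
$c{\left(-16,1 \right)} + H{\left(-20,7 \right)} N{\left(-10 \right)} = \left(1 - -16\right) + 25 \left(-2 - \left(-10\right)^{2}\right) = \left(1 + 16\right) + 25 \left(-2 - 100\right) = 17 + 25 \left(-2 - 100\right) = 17 + 25 \left(-102\right) = 17 - 2550 = -2533$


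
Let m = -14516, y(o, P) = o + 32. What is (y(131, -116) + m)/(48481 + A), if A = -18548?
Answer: -14353/29933 ≈ -0.47950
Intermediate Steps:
y(o, P) = 32 + o
(y(131, -116) + m)/(48481 + A) = ((32 + 131) - 14516)/(48481 - 18548) = (163 - 14516)/29933 = -14353*1/29933 = -14353/29933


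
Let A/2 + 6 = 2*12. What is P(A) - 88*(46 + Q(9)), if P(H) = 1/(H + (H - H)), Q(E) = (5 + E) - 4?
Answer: -177407/36 ≈ -4928.0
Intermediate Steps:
Q(E) = 1 + E
A = 36 (A = -12 + 2*(2*12) = -12 + 2*24 = -12 + 48 = 36)
P(H) = 1/H (P(H) = 1/(H + 0) = 1/H)
P(A) - 88*(46 + Q(9)) = 1/36 - 88*(46 + (1 + 9)) = 1/36 - 88*(46 + 10) = 1/36 - 88*56 = 1/36 - 4928 = -177407/36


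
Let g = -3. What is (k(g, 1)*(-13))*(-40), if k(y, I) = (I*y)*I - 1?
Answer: -2080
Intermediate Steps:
k(y, I) = -1 + y*I**2 (k(y, I) = y*I**2 - 1 = -1 + y*I**2)
(k(g, 1)*(-13))*(-40) = ((-1 - 3*1**2)*(-13))*(-40) = ((-1 - 3*1)*(-13))*(-40) = ((-1 - 3)*(-13))*(-40) = -4*(-13)*(-40) = 52*(-40) = -2080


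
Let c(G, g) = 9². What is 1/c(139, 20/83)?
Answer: 1/81 ≈ 0.012346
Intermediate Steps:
c(G, g) = 81
1/c(139, 20/83) = 1/81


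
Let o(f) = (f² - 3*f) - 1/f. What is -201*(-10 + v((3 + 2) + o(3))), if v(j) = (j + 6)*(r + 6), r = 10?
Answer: -32294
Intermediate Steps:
o(f) = f² - 1/f - 3*f
v(j) = 96 + 16*j (v(j) = (j + 6)*(10 + 6) = (6 + j)*16 = 96 + 16*j)
-201*(-10 + v((3 + 2) + o(3))) = -201*(-10 + (96 + 16*((3 + 2) + (-1 + 3²*(-3 + 3))/3))) = -201*(-10 + (96 + 16*(5 + (-1 + 9*0)/3))) = -201*(-10 + (96 + 16*(5 + (-1 + 0)/3))) = -201*(-10 + (96 + 16*(5 + (⅓)*(-1)))) = -201*(-10 + (96 + 16*(5 - ⅓))) = -201*(-10 + (96 + 16*(14/3))) = -201*(-10 + (96 + 224/3)) = -201*(-10 + 512/3) = -201*482/3 = -32294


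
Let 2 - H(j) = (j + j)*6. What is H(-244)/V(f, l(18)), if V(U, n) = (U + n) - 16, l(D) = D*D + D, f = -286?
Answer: 293/4 ≈ 73.250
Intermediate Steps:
l(D) = D + D**2 (l(D) = D**2 + D = D + D**2)
H(j) = 2 - 12*j (H(j) = 2 - (j + j)*6 = 2 - 2*j*6 = 2 - 12*j)
V(U, n) = -16 + U + n
H(-244)/V(f, l(18)) = (2 - 12*(-244))/(-16 - 286 + 18*(1 + 18)) = (2 + 2928)/(-16 - 286 + 18*19) = 2930/(-16 - 286 + 342) = 2930/40 = 2930*(1/40) = 293/4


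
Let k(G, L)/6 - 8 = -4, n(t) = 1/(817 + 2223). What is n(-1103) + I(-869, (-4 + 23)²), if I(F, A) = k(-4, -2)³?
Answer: 42024961/3040 ≈ 13824.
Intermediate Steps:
n(t) = 1/3040
k(G, L) = 24 (k(G, L) = 48 + 6*(-4) = 48 - 24 = 24)
I(F, A) = 13824 (I(F, A) = 24³ = 13824)
n(-1103) + I(-869, (-4 + 23)²) = 1/3040 + 13824 = 42024961/3040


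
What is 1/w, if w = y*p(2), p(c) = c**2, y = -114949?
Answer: -1/459796 ≈ -2.1749e-6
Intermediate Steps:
w = -459796 (w = -114949*2**2 = -114949*4 = -459796)
1/w = 1/(-459796) = -1/459796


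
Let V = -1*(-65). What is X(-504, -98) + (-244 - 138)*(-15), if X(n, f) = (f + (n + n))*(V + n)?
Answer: 491264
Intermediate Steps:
V = 65
X(n, f) = (65 + n)*(f + 2*n) (X(n, f) = (f + (n + n))*(65 + n) = (f + 2*n)*(65 + n) = (65 + n)*(f + 2*n))
X(-504, -98) + (-244 - 138)*(-15) = (2*(-504)² + 65*(-98) + 130*(-504) - 98*(-504)) + (-244 - 138)*(-15) = (2*254016 - 6370 - 65520 + 49392) - 382*(-15) = (508032 - 6370 - 65520 + 49392) + 5730 = 485534 + 5730 = 491264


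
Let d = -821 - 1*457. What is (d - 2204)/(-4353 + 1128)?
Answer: 3482/3225 ≈ 1.0797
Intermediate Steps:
d = -1278 (d = -821 - 457 = -1278)
(d - 2204)/(-4353 + 1128) = (-1278 - 2204)/(-4353 + 1128) = -3482/(-3225) = -3482*(-1/3225) = 3482/3225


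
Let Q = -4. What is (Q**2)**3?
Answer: 4096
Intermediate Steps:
(Q**2)**3 = ((-4)**2)**3 = 16**3 = 4096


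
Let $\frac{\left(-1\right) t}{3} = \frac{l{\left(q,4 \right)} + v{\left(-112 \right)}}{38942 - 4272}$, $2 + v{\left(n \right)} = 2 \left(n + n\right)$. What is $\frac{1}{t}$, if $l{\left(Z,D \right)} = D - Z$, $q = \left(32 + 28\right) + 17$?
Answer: $\frac{34670}{1569} \approx 22.097$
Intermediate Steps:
$v{\left(n \right)} = -2 + 4 n$ ($v{\left(n \right)} = -2 + 2 \left(n + n\right) = -2 + 2 \cdot 2 n = -2 + 4 n$)
$q = 77$ ($q = 60 + 17 = 77$)
$t = \frac{1569}{34670}$ ($t = - 3 \frac{\left(4 - 77\right) + \left(-2 + 4 \left(-112\right)\right)}{38942 - 4272} = - 3 \frac{\left(4 - 77\right) - 450}{34670} = - 3 \left(-73 - 450\right) \frac{1}{34670} = - 3 \left(\left(-523\right) \frac{1}{34670}\right) = \left(-3\right) \left(- \frac{523}{34670}\right) = \frac{1569}{34670} \approx 0.045255$)
$\frac{1}{t} = \frac{1}{\frac{1569}{34670}} = \frac{34670}{1569}$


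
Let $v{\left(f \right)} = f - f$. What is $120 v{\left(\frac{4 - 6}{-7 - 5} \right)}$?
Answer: $0$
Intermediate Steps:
$v{\left(f \right)} = 0$
$120 v{\left(\frac{4 - 6}{-7 - 5} \right)} = 120 \cdot 0 = 0$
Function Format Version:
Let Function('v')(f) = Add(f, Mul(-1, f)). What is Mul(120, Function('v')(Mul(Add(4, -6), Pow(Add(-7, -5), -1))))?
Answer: 0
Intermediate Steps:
Function('v')(f) = 0
Mul(120, Function('v')(Mul(Add(4, -6), Pow(Add(-7, -5), -1)))) = Mul(120, 0) = 0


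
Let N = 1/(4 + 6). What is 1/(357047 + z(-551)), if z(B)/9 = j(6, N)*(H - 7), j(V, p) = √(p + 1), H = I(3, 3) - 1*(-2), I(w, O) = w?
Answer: 1785235/637412799263 + 9*√110/637412799263 ≈ 2.8009e-6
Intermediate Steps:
N = ⅒ (N = 1/10 = ⅒ ≈ 0.10000)
H = 5 (H = 3 - 1*(-2) = 3 + 2 = 5)
j(V, p) = √(1 + p)
z(B) = -9*√110/5 (z(B) = 9*(√(1 + ⅒)*(5 - 7)) = 9*(√(11/10)*(-2)) = 9*((√110/10)*(-2)) = 9*(-√110/5) = -9*√110/5)
1/(357047 + z(-551)) = 1/(357047 - 9*√110/5)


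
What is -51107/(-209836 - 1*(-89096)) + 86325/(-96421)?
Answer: -5495092453/11641871540 ≈ -0.47201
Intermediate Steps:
-51107/(-209836 - 1*(-89096)) + 86325/(-96421) = -51107/(-209836 + 89096) + 86325*(-1/96421) = -51107/(-120740) - 86325/96421 = -51107*(-1/120740) - 86325/96421 = 51107/120740 - 86325/96421 = -5495092453/11641871540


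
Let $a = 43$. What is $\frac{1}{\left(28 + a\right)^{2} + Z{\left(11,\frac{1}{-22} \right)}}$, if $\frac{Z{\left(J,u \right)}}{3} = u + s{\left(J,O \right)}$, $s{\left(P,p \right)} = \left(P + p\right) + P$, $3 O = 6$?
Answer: $\frac{22}{112483} \approx 0.00019559$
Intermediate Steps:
$O = 2$ ($O = \frac{1}{3} \cdot 6 = 2$)
$s{\left(P,p \right)} = p + 2 P$
$Z{\left(J,u \right)} = 6 + 3 u + 6 J$ ($Z{\left(J,u \right)} = 3 \left(u + \left(2 + 2 J\right)\right) = 3 \left(2 + u + 2 J\right) = 6 + 3 u + 6 J$)
$\frac{1}{\left(28 + a\right)^{2} + Z{\left(11,\frac{1}{-22} \right)}} = \frac{1}{\left(28 + 43\right)^{2} + \left(6 + \frac{3}{-22} + 6 \cdot 11\right)} = \frac{1}{71^{2} + \left(6 + 3 \left(- \frac{1}{22}\right) + 66\right)} = \frac{1}{5041 + \left(6 - \frac{3}{22} + 66\right)} = \frac{1}{5041 + \frac{1581}{22}} = \frac{1}{\frac{112483}{22}} = \frac{22}{112483}$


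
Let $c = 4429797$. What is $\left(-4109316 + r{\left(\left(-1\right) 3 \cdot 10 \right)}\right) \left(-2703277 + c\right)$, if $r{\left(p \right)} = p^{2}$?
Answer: $-7093262392320$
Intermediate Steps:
$\left(-4109316 + r{\left(\left(-1\right) 3 \cdot 10 \right)}\right) \left(-2703277 + c\right) = \left(-4109316 + \left(\left(-1\right) 3 \cdot 10\right)^{2}\right) \left(-2703277 + 4429797\right) = \left(-4109316 + \left(\left(-3\right) 10\right)^{2}\right) 1726520 = \left(-4109316 + \left(-30\right)^{2}\right) 1726520 = \left(-4109316 + 900\right) 1726520 = \left(-4108416\right) 1726520 = -7093262392320$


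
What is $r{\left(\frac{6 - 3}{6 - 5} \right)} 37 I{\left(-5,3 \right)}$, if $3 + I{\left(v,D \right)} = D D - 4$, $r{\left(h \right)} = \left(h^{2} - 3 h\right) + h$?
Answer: $222$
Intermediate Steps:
$r{\left(h \right)} = h^{2} - 2 h$
$I{\left(v,D \right)} = -7 + D^{2}$ ($I{\left(v,D \right)} = -3 + \left(D D - 4\right) = -3 + \left(D^{2} - 4\right) = -3 + \left(-4 + D^{2}\right) = -7 + D^{2}$)
$r{\left(\frac{6 - 3}{6 - 5} \right)} 37 I{\left(-5,3 \right)} = \frac{6 - 3}{6 - 5} \left(-2 + \frac{6 - 3}{6 - 5}\right) 37 \left(-7 + 3^{2}\right) = \frac{3}{1} \left(-2 + \frac{3}{1}\right) 37 \left(-7 + 9\right) = 3 \cdot 1 \left(-2 + 3 \cdot 1\right) 37 \cdot 2 = 3 \left(-2 + 3\right) 37 \cdot 2 = 3 \cdot 1 \cdot 37 \cdot 2 = 3 \cdot 37 \cdot 2 = 111 \cdot 2 = 222$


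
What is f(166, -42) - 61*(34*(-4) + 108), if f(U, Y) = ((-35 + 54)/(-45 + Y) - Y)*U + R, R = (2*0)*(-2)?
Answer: 752006/87 ≈ 8643.8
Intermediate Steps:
R = 0 (R = 0*(-2) = 0)
f(U, Y) = U*(-Y + 19/(-45 + Y)) (f(U, Y) = ((-35 + 54)/(-45 + Y) - Y)*U + 0 = (19/(-45 + Y) - Y)*U + 0 = (-Y + 19/(-45 + Y))*U + 0 = U*(-Y + 19/(-45 + Y)) + 0 = U*(-Y + 19/(-45 + Y)))
f(166, -42) - 61*(34*(-4) + 108) = 166*(19 - 1*(-42)² + 45*(-42))/(-45 - 42) - 61*(34*(-4) + 108) = 166*(19 - 1*1764 - 1890)/(-87) - 61*(-136 + 108) = 166*(-1/87)*(19 - 1764 - 1890) - 61*(-28) = 166*(-1/87)*(-3635) - 1*(-1708) = 603410/87 + 1708 = 752006/87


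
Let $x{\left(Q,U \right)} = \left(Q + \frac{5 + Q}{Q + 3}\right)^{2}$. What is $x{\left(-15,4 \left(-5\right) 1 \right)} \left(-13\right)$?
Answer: $- \frac{93925}{36} \approx -2609.0$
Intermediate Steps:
$x{\left(Q,U \right)} = \left(Q + \frac{5 + Q}{3 + Q}\right)^{2}$
$x{\left(-15,4 \left(-5\right) 1 \right)} \left(-13\right) = \frac{\left(5 + \left(-15\right)^{2} + 4 \left(-15\right)\right)^{2}}{\left(3 - 15\right)^{2}} \left(-13\right) = \frac{\left(5 + 225 - 60\right)^{2}}{144} \left(-13\right) = \frac{170^{2}}{144} \left(-13\right) = \frac{1}{144} \cdot 28900 \left(-13\right) = \frac{7225}{36} \left(-13\right) = - \frac{93925}{36}$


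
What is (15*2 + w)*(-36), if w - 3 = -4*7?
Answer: -180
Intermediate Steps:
w = -25 (w = 3 - 4*7 = 3 - 28 = -25)
(15*2 + w)*(-36) = (15*2 - 25)*(-36) = (30 - 25)*(-36) = 5*(-36) = -180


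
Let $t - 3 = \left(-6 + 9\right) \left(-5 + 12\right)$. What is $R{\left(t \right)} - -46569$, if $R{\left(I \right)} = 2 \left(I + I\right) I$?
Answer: $48873$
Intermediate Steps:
$t = 24$ ($t = 3 + \left(-6 + 9\right) \left(-5 + 12\right) = 3 + 3 \cdot 7 = 3 + 21 = 24$)
$R{\left(I \right)} = 4 I^{2}$ ($R{\left(I \right)} = 2 \cdot 2 I I = 4 I I = 4 I^{2}$)
$R{\left(t \right)} - -46569 = 4 \cdot 24^{2} - -46569 = 4 \cdot 576 + 46569 = 2304 + 46569 = 48873$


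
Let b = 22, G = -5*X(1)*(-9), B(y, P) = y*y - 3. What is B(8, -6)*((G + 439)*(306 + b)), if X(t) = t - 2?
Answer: 7883152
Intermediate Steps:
X(t) = -2 + t
B(y, P) = -3 + y² (B(y, P) = y² - 3 = -3 + y²)
G = -45 (G = -5*(-2 + 1)*(-9) = -5*(-1)*(-9) = 5*(-9) = -45)
B(8, -6)*((G + 439)*(306 + b)) = (-3 + 8²)*((-45 + 439)*(306 + 22)) = (-3 + 64)*(394*328) = 61*129232 = 7883152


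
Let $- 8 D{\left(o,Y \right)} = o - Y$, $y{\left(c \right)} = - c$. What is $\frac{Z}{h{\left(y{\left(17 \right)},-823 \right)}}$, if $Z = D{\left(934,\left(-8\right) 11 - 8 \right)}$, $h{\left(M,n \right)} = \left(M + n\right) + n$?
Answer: $\frac{515}{6652} \approx 0.07742$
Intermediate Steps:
$D{\left(o,Y \right)} = - \frac{o}{8} + \frac{Y}{8}$ ($D{\left(o,Y \right)} = - \frac{o - Y}{8} = - \frac{o}{8} + \frac{Y}{8}$)
$h{\left(M,n \right)} = M + 2 n$
$Z = - \frac{515}{4}$ ($Z = \left(- \frac{1}{8}\right) 934 + \frac{\left(-8\right) 11 - 8}{8} = - \frac{467}{4} + \frac{-88 - 8}{8} = - \frac{467}{4} + \frac{1}{8} \left(-96\right) = - \frac{467}{4} - 12 = - \frac{515}{4} \approx -128.75$)
$\frac{Z}{h{\left(y{\left(17 \right)},-823 \right)}} = - \frac{515}{4 \left(\left(-1\right) 17 + 2 \left(-823\right)\right)} = - \frac{515}{4 \left(-17 - 1646\right)} = - \frac{515}{4 \left(-1663\right)} = \left(- \frac{515}{4}\right) \left(- \frac{1}{1663}\right) = \frac{515}{6652}$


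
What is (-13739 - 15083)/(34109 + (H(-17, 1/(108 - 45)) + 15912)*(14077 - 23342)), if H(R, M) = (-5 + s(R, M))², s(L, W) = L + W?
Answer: 57197259/301382765462 ≈ 0.00018978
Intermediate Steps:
H(R, M) = (-5 + M + R)² (H(R, M) = (-5 + (R + M))² = (-5 + (M + R))² = (-5 + M + R)²)
(-13739 - 15083)/(34109 + (H(-17, 1/(108 - 45)) + 15912)*(14077 - 23342)) = (-13739 - 15083)/(34109 + ((-5 + 1/(108 - 45) - 17)² + 15912)*(14077 - 23342)) = -28822/(34109 + ((-5 + 1/63 - 17)² + 15912)*(-9265)) = -28822/(34109 + ((-1385/63)² + 15912)*(-9265)) = -28822/(34109 + (1918225/3969 + 15912)*(-9265)) = -28822/(34109 + (65072953/3969)*(-9265)) = -28822/(34109 - 602900909545/3969) = -28822/(-602765530924/3969) = -28822*(-3969/602765530924) = 57197259/301382765462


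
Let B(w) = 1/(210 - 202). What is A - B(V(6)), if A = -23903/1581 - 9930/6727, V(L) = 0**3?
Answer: -45890125/2744616 ≈ -16.720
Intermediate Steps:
V(L) = 0
A = -5693381/343077 (A = -23903*1/1581 - 9930*1/6727 = -23903/1581 - 9930/6727 = -5693381/343077 ≈ -16.595)
B(w) = 1/8
A - B(V(6)) = -5693381/343077 - 1*1/8 = -5693381/343077 - 1/8 = -45890125/2744616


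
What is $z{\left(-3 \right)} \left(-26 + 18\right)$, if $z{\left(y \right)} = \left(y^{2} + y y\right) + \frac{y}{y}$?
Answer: $-152$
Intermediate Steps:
$z{\left(y \right)} = 1 + 2 y^{2}$ ($z{\left(y \right)} = \left(y^{2} + y^{2}\right) + 1 = 2 y^{2} + 1 = 1 + 2 y^{2}$)
$z{\left(-3 \right)} \left(-26 + 18\right) = \left(1 + 2 \left(-3\right)^{2}\right) \left(-26 + 18\right) = \left(1 + 2 \cdot 9\right) \left(-8\right) = \left(1 + 18\right) \left(-8\right) = 19 \left(-8\right) = -152$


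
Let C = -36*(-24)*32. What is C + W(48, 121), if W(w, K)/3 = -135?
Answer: 27243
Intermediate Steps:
W(w, K) = -405 (W(w, K) = 3*(-135) = -405)
C = 27648 (C = 864*32 = 27648)
C + W(48, 121) = 27648 - 405 = 27243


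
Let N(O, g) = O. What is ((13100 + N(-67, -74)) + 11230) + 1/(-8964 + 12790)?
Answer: 92830239/3826 ≈ 24263.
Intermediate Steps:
((13100 + N(-67, -74)) + 11230) + 1/(-8964 + 12790) = ((13100 - 67) + 11230) + 1/(-8964 + 12790) = (13033 + 11230) + 1/3826 = 24263 + 1/3826 = 92830239/3826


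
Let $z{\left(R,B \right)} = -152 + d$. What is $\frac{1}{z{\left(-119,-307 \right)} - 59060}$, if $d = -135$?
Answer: $- \frac{1}{59347} \approx -1.685 \cdot 10^{-5}$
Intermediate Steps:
$z{\left(R,B \right)} = -287$ ($z{\left(R,B \right)} = -152 - 135 = -287$)
$\frac{1}{z{\left(-119,-307 \right)} - 59060} = \frac{1}{-287 - 59060} = \frac{1}{-59347} = - \frac{1}{59347}$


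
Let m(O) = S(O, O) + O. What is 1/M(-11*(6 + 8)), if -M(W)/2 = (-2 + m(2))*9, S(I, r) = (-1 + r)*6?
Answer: -1/108 ≈ -0.0092593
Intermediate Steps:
S(I, r) = -6 + 6*r
m(O) = -6 + 7*O (m(O) = (-6 + 6*O) + O = -6 + 7*O)
M(W) = -108 (M(W) = -2*(-2 + (-6 + 7*2))*9 = -2*(-2 + (-6 + 14))*9 = -2*(-2 + 8)*9 = -12*9 = -2*54 = -108)
1/M(-11*(6 + 8)) = 1/(-108) = -1/108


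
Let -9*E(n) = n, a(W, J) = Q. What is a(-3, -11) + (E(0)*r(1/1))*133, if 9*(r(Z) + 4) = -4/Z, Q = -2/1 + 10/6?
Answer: -⅓ ≈ -0.33333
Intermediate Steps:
Q = -⅓ (Q = -2*1 + 10*(⅙) = -2 + 5/3 = -⅓ ≈ -0.33333)
a(W, J) = -⅓
E(n) = -n/9
r(Z) = -4 - 4/(9*Z) (r(Z) = -4 + (-4/Z)/9 = -4 - 4/(9*Z))
a(-3, -11) + (E(0)*r(1/1))*133 = -⅓ + ((-⅑*0)*(-4 - 4/(9*1)))*133 = -⅓ + (0*(-4 - 4/(9*1)))*133 = -⅓ + (0*(-4 - 4/9/1))*133 = -⅓ + (0*(-4 - 4/9*1))*133 = -⅓ + (0*(-4 - 4/9))*133 = -⅓ + (0*(-40/9))*133 = -⅓ + 0*133 = -⅓ + 0 = -⅓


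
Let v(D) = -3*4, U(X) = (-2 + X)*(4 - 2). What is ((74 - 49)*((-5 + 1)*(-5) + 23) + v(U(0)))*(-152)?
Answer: -161576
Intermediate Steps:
U(X) = -4 + 2*X (U(X) = (-2 + X)*2 = -4 + 2*X)
v(D) = -12
((74 - 49)*((-5 + 1)*(-5) + 23) + v(U(0)))*(-152) = ((74 - 49)*((-5 + 1)*(-5) + 23) - 12)*(-152) = (25*(-4*(-5) + 23) - 12)*(-152) = (25*(20 + 23) - 12)*(-152) = (25*43 - 12)*(-152) = (1075 - 12)*(-152) = 1063*(-152) = -161576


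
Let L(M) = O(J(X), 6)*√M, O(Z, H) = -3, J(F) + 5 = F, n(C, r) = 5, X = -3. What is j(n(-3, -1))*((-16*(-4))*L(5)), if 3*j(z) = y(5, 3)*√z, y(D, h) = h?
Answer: -960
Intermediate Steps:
J(F) = -5 + F
L(M) = -3*√M
j(z) = √z (j(z) = (3*√z)/3 = √z)
j(n(-3, -1))*((-16*(-4))*L(5)) = √5*((-16*(-4))*(-3*√5)) = √5*(64*(-3*√5)) = √5*(-192*√5) = -960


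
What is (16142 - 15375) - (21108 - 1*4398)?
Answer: -15943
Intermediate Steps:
(16142 - 15375) - (21108 - 1*4398) = 767 - (21108 - 4398) = 767 - 1*16710 = 767 - 16710 = -15943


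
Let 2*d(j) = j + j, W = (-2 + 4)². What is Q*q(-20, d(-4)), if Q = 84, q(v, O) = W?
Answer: 336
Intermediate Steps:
W = 4 (W = 2² = 4)
d(j) = j (d(j) = (j + j)/2 = (2*j)/2 = j)
q(v, O) = 4
Q*q(-20, d(-4)) = 84*4 = 336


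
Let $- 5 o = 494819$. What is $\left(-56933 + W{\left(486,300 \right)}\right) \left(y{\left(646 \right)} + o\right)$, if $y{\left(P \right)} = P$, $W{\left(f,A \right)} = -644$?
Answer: $\frac{28304219853}{5} \approx 5.6608 \cdot 10^{9}$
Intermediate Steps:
$o = - \frac{494819}{5}$ ($o = \left(- \frac{1}{5}\right) 494819 = - \frac{494819}{5} \approx -98964.0$)
$\left(-56933 + W{\left(486,300 \right)}\right) \left(y{\left(646 \right)} + o\right) = \left(-56933 - 644\right) \left(646 - \frac{494819}{5}\right) = \left(-57577\right) \left(- \frac{491589}{5}\right) = \frac{28304219853}{5}$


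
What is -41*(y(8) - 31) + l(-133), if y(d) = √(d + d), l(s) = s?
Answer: 974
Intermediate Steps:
y(d) = √2*√d (y(d) = √(2*d) = √2*√d)
-41*(y(8) - 31) + l(-133) = -41*(√2*√8 - 31) - 133 = -41*(√2*(2*√2) - 31) - 133 = -41*(4 - 31) - 133 = -41*(-27) - 133 = 1107 - 133 = 974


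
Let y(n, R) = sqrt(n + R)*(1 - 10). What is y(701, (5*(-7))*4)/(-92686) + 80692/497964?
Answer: 20173/124491 + 9*sqrt(561)/92686 ≈ 0.16434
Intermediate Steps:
y(n, R) = -9*sqrt(R + n) (y(n, R) = sqrt(R + n)*(-9) = -9*sqrt(R + n))
y(701, (5*(-7))*4)/(-92686) + 80692/497964 = -9*sqrt((5*(-7))*4 + 701)/(-92686) + 80692/497964 = -9*sqrt(-35*4 + 701)*(-1/92686) + 80692*(1/497964) = -9*sqrt(-140 + 701)*(-1/92686) + 20173/124491 = -9*sqrt(561)*(-1/92686) + 20173/124491 = 9*sqrt(561)/92686 + 20173/124491 = 20173/124491 + 9*sqrt(561)/92686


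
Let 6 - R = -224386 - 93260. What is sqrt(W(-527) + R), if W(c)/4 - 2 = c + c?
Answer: 2*sqrt(78361) ≈ 559.86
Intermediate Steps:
W(c) = 8 + 8*c (W(c) = 8 + 4*(c + c) = 8 + 4*(2*c) = 8 + 8*c)
R = 317652 (R = 6 - (-224386 - 93260) = 6 - 1*(-317646) = 6 + 317646 = 317652)
sqrt(W(-527) + R) = sqrt((8 + 8*(-527)) + 317652) = sqrt((8 - 4216) + 317652) = sqrt(-4208 + 317652) = sqrt(313444) = 2*sqrt(78361)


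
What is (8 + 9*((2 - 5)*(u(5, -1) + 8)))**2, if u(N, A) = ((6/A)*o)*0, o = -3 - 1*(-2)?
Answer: 43264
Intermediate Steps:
o = -1 (o = -3 + 2 = -1)
u(N, A) = 0 (u(N, A) = ((6/A)*(-1))*0 = -6/A*0 = 0)
(8 + 9*((2 - 5)*(u(5, -1) + 8)))**2 = (8 + 9*((2 - 5)*(0 + 8)))**2 = (8 + 9*(-3*8))**2 = (8 + 9*(-24))**2 = (8 - 216)**2 = (-208)**2 = 43264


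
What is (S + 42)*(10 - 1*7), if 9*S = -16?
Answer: 362/3 ≈ 120.67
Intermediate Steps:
S = -16/9 (S = (1/9)*(-16) = -16/9 ≈ -1.7778)
(S + 42)*(10 - 1*7) = (-16/9 + 42)*(10 - 1*7) = 362*(10 - 7)/9 = (362/9)*3 = 362/3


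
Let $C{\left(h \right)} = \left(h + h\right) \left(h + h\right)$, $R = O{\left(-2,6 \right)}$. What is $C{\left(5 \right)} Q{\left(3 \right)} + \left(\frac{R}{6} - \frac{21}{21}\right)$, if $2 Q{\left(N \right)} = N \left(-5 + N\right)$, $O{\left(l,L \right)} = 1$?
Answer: $- \frac{1805}{6} \approx -300.83$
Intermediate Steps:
$R = 1$
$Q{\left(N \right)} = \frac{N \left(-5 + N\right)}{2}$
$C{\left(h \right)} = 4 h^{2}$ ($C{\left(h \right)} = 2 h 2 h = 4 h^{2}$)
$C{\left(5 \right)} Q{\left(3 \right)} + \left(\frac{R}{6} - \frac{21}{21}\right) = 4 \cdot 5^{2} \cdot \frac{1}{2} \cdot 3 \left(-5 + 3\right) + \left(1 \cdot \frac{1}{6} - \frac{21}{21}\right) = 4 \cdot 25 \cdot \frac{1}{2} \cdot 3 \left(-2\right) + \left(1 \cdot \frac{1}{6} - 1\right) = 100 \left(-3\right) + \left(\frac{1}{6} - 1\right) = -300 - \frac{5}{6} = - \frac{1805}{6}$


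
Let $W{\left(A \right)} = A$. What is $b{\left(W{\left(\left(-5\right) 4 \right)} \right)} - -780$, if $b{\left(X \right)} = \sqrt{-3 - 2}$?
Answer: $780 + i \sqrt{5} \approx 780.0 + 2.2361 i$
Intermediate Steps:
$b{\left(X \right)} = i \sqrt{5}$ ($b{\left(X \right)} = \sqrt{-5} = i \sqrt{5}$)
$b{\left(W{\left(\left(-5\right) 4 \right)} \right)} - -780 = i \sqrt{5} - -780 = i \sqrt{5} + 780 = 780 + i \sqrt{5}$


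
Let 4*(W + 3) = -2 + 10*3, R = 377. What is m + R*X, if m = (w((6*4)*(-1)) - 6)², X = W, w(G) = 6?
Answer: 1508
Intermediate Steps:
W = 4 (W = -3 + (-2 + 10*3)/4 = -3 + (-2 + 30)/4 = -3 + (¼)*28 = -3 + 7 = 4)
X = 4
m = 0 (m = (6 - 6)² = 0² = 0)
m + R*X = 0 + 377*4 = 0 + 1508 = 1508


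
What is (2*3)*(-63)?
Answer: -378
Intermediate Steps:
(2*3)*(-63) = 6*(-63) = -378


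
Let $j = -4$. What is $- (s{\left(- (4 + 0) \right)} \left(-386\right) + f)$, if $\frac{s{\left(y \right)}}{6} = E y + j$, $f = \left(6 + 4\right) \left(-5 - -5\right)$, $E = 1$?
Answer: $-18528$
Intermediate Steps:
$f = 0$ ($f = 10 \left(-5 + 5\right) = 10 \cdot 0 = 0$)
$s{\left(y \right)} = -24 + 6 y$ ($s{\left(y \right)} = 6 \left(1 y - 4\right) = 6 \left(y - 4\right) = 6 \left(-4 + y\right) = -24 + 6 y$)
$- (s{\left(- (4 + 0) \right)} \left(-386\right) + f) = - (\left(-24 + 6 \left(- (4 + 0)\right)\right) \left(-386\right) + 0) = - (\left(-24 + 6 \left(\left(-1\right) 4\right)\right) \left(-386\right) + 0) = - (\left(-24 + 6 \left(-4\right)\right) \left(-386\right) + 0) = - (\left(-24 - 24\right) \left(-386\right) + 0) = - (\left(-48\right) \left(-386\right) + 0) = - (18528 + 0) = \left(-1\right) 18528 = -18528$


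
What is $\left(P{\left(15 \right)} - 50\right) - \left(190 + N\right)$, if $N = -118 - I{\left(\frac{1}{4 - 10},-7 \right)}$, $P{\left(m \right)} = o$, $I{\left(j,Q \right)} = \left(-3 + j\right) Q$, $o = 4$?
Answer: $- \frac{575}{6} \approx -95.833$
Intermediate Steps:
$I{\left(j,Q \right)} = Q \left(-3 + j\right)$
$P{\left(m \right)} = 4$
$N = - \frac{841}{6}$ ($N = -118 - - 7 \left(-3 + \frac{1}{4 - 10}\right) = -118 - - 7 \left(-3 + \frac{1}{-6}\right) = -118 - - 7 \left(-3 - \frac{1}{6}\right) = -118 - \left(-7\right) \left(- \frac{19}{6}\right) = -118 - \frac{133}{6} = - \frac{841}{6} \approx -140.17$)
$\left(P{\left(15 \right)} - 50\right) - \left(190 + N\right) = \left(4 - 50\right) - \frac{299}{6} = -46 + \left(-190 + \frac{841}{6}\right) = -46 - \frac{299}{6} = - \frac{575}{6}$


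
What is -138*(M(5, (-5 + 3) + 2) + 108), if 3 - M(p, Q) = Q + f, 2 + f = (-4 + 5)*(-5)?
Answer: -16284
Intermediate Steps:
f = -7 (f = -2 + (-4 + 5)*(-5) = -2 + 1*(-5) = -2 - 5 = -7)
M(p, Q) = 10 - Q (M(p, Q) = 3 - (Q - 7) = 3 - (-7 + Q) = 3 + (7 - Q) = 10 - Q)
-138*(M(5, (-5 + 3) + 2) + 108) = -138*((10 - ((-5 + 3) + 2)) + 108) = -138*((10 - (-2 + 2)) + 108) = -138*((10 - 1*0) + 108) = -138*((10 + 0) + 108) = -138*(10 + 108) = -138*118 = -16284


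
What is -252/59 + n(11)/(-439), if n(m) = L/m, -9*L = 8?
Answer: -10951700/2564199 ≈ -4.2710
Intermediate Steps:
L = -8/9 (L = -⅑*8 = -8/9 ≈ -0.88889)
n(m) = -8/(9*m)
-252/59 + n(11)/(-439) = -252/59 - 8/9/11/(-439) = -252*1/59 - 8/9*1/11*(-1/439) = -252/59 - 8/99*(-1/439) = -252/59 + 8/43461 = -10951700/2564199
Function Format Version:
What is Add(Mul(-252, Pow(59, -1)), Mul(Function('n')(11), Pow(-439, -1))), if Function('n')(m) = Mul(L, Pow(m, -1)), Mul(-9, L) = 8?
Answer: Rational(-10951700, 2564199) ≈ -4.2710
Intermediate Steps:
L = Rational(-8, 9) (L = Mul(Rational(-1, 9), 8) = Rational(-8, 9) ≈ -0.88889)
Function('n')(m) = Mul(Rational(-8, 9), Pow(m, -1))
Add(Mul(-252, Pow(59, -1)), Mul(Function('n')(11), Pow(-439, -1))) = Add(Mul(-252, Pow(59, -1)), Mul(Mul(Rational(-8, 9), Pow(11, -1)), Pow(-439, -1))) = Add(Mul(-252, Rational(1, 59)), Mul(Mul(Rational(-8, 9), Rational(1, 11)), Rational(-1, 439))) = Add(Rational(-252, 59), Mul(Rational(-8, 99), Rational(-1, 439))) = Add(Rational(-252, 59), Rational(8, 43461)) = Rational(-10951700, 2564199)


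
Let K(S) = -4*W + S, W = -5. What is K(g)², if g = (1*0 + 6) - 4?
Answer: 484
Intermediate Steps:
g = 2 (g = (0 + 6) - 4 = 6 - 4 = 2)
K(S) = 20 + S (K(S) = -4*(-5) + S = 20 + S)
K(g)² = (20 + 2)² = 22² = 484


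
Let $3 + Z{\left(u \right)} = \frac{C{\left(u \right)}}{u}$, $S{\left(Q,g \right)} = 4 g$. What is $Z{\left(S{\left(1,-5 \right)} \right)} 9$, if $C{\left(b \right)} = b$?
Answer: $-18$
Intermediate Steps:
$Z{\left(u \right)} = -2$ ($Z{\left(u \right)} = -3 + \frac{u}{u} = -3 + 1 = -2$)
$Z{\left(S{\left(1,-5 \right)} \right)} 9 = \left(-2\right) 9 = -18$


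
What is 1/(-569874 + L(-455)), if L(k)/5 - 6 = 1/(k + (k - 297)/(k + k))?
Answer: -206649/117757695031 ≈ -1.7549e-6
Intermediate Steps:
L(k) = 30 + 5/(k + (-297 + k)/(2*k)) (L(k) = 30 + 5/(k + (k - 297)/(k + k)) = 30 + 5/(k + (-297 + k)/((2*k))) = 30 + 5/(k + (-297 + k)*(1/(2*k))) = 30 + 5/(k + (-297 + k)/(2*k)))
1/(-569874 + L(-455)) = 1/(-569874 + 10*(-891 + 4*(-455) + 6*(-455)**2)/(-297 - 455 + 2*(-455)**2)) = 1/(-569874 + 10*(-891 - 1820 + 6*207025)/(-297 - 455 + 2*207025)) = 1/(-569874 + 10*(-891 - 1820 + 1242150)/(-297 - 455 + 414050)) = 1/(-569874 + 10*1239439/413298) = 1/(-569874 + 10*(1/413298)*1239439) = 1/(-569874 + 6197195/206649) = 1/(-117757695031/206649) = -206649/117757695031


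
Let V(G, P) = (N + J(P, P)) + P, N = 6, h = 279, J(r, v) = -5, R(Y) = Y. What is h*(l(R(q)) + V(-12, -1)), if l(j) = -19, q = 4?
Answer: -5301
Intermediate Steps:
V(G, P) = 1 + P (V(G, P) = (6 - 5) + P = 1 + P)
h*(l(R(q)) + V(-12, -1)) = 279*(-19 + (1 - 1)) = 279*(-19 + 0) = 279*(-19) = -5301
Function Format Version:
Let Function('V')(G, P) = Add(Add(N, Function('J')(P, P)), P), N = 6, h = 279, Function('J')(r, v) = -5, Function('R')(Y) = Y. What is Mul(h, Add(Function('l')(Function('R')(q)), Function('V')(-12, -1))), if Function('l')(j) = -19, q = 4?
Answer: -5301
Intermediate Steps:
Function('V')(G, P) = Add(1, P) (Function('V')(G, P) = Add(Add(6, -5), P) = Add(1, P))
Mul(h, Add(Function('l')(Function('R')(q)), Function('V')(-12, -1))) = Mul(279, Add(-19, Add(1, -1))) = Mul(279, Add(-19, 0)) = Mul(279, -19) = -5301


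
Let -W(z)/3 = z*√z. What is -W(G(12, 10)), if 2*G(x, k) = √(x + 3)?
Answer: 3*√2*15^(¾)/4 ≈ 8.0844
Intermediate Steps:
G(x, k) = √(3 + x)/2 (G(x, k) = √(x + 3)/2 = √(3 + x)/2)
W(z) = -3*z^(3/2) (W(z) = -3*z*√z = -3*z^(3/2))
-W(G(12, 10)) = -(-3)*(√(3 + 12)/2)^(3/2) = -(-3)*(√15/2)^(3/2) = -(-3)*√2*15^(¾)/4 = 3*√2*15^(¾)/4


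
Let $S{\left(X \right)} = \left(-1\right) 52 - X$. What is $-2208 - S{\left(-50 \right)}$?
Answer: $-2206$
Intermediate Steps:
$S{\left(X \right)} = -52 - X$
$-2208 - S{\left(-50 \right)} = -2208 - \left(-52 - -50\right) = -2208 - \left(-52 + 50\right) = -2208 - -2 = -2208 + 2 = -2206$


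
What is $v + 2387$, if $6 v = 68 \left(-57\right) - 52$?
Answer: $\frac{5197}{3} \approx 1732.3$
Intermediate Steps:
$v = - \frac{1964}{3}$ ($v = \frac{68 \left(-57\right) - 52}{6} = \frac{-3876 - 52}{6} = \frac{1}{6} \left(-3928\right) = - \frac{1964}{3} \approx -654.67$)
$v + 2387 = - \frac{1964}{3} + 2387 = \frac{5197}{3}$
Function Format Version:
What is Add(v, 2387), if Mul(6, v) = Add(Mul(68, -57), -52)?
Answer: Rational(5197, 3) ≈ 1732.3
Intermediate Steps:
v = Rational(-1964, 3) (v = Mul(Rational(1, 6), Add(Mul(68, -57), -52)) = Mul(Rational(1, 6), Add(-3876, -52)) = Mul(Rational(1, 6), -3928) = Rational(-1964, 3) ≈ -654.67)
Add(v, 2387) = Add(Rational(-1964, 3), 2387) = Rational(5197, 3)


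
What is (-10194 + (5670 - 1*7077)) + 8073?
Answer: -3528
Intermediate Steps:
(-10194 + (5670 - 1*7077)) + 8073 = (-10194 + (5670 - 7077)) + 8073 = (-10194 - 1407) + 8073 = -11601 + 8073 = -3528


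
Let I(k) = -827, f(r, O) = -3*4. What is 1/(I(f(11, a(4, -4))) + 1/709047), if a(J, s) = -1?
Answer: -709047/586381868 ≈ -0.0012092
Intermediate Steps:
f(r, O) = -12
1/(I(f(11, a(4, -4))) + 1/709047) = 1/(-827 + 1/709047) = 1/(-586381868/709047) = -709047/586381868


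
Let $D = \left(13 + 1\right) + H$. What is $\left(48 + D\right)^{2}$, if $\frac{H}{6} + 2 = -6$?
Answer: $196$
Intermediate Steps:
$H = -48$ ($H = -12 + 6 \left(-6\right) = -12 - 36 = -48$)
$D = -34$ ($D = \left(13 + 1\right) - 48 = 14 - 48 = -34$)
$\left(48 + D\right)^{2} = \left(48 - 34\right)^{2} = 14^{2} = 196$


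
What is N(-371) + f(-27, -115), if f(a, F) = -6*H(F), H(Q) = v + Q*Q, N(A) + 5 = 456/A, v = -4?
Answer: -29432257/371 ≈ -79332.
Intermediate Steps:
N(A) = -5 + 456/A
H(Q) = -4 + Q**2 (H(Q) = -4 + Q*Q = -4 + Q**2)
f(a, F) = 24 - 6*F**2 (f(a, F) = -6*(-4 + F**2) = 24 - 6*F**2)
N(-371) + f(-27, -115) = (-5 + 456/(-371)) + (24 - 6*(-115)**2) = (-5 + 456*(-1/371)) + (24 - 6*13225) = (-5 - 456/371) + (24 - 79350) = -2311/371 - 79326 = -29432257/371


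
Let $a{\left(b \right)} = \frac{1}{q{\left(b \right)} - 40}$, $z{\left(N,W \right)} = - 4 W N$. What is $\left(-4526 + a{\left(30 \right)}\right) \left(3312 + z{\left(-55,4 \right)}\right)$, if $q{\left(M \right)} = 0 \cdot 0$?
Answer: $- \frac{94865484}{5} \approx -1.8973 \cdot 10^{7}$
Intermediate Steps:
$q{\left(M \right)} = 0$
$z{\left(N,W \right)} = - 4 N W$
$a{\left(b \right)} = - \frac{1}{40}$ ($a{\left(b \right)} = \frac{1}{0 - 40} = \frac{1}{-40} = - \frac{1}{40}$)
$\left(-4526 + a{\left(30 \right)}\right) \left(3312 + z{\left(-55,4 \right)}\right) = \left(-4526 - \frac{1}{40}\right) \left(3312 - \left(-220\right) 4\right) = - \frac{181041 \left(3312 + 880\right)}{40} = \left(- \frac{181041}{40}\right) 4192 = - \frac{94865484}{5}$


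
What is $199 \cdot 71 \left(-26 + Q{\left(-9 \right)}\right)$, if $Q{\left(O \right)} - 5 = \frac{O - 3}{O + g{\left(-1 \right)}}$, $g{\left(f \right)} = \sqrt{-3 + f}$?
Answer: $- \frac{23694333}{85} + \frac{339096 i}{85} \approx -2.7876 \cdot 10^{5} + 3989.4 i$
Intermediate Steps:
$Q{\left(O \right)} = 5 + \frac{-3 + O}{O + 2 i}$ ($Q{\left(O \right)} = 5 + \frac{O - 3}{O + \sqrt{-3 - 1}} = 5 + \frac{-3 + O}{O + \sqrt{-4}} = 5 + \frac{-3 + O}{O + 2 i}$)
$199 \cdot 71 \left(-26 + Q{\left(-9 \right)}\right) = 199 \cdot 71 \left(-26 + \frac{-3 + 6 \left(-9\right) + 10 i}{-9 + 2 i}\right) = 14129 \left(-26 + \frac{-9 - 2 i}{85} \left(-3 - 54 + 10 i\right)\right) = 14129 \left(-26 + \frac{-9 - 2 i}{85} \left(-57 + 10 i\right)\right) = 14129 \left(-26 + \frac{\left(-57 + 10 i\right) \left(-9 - 2 i\right)}{85}\right) = -367354 + \frac{14129 \left(-57 + 10 i\right) \left(-9 - 2 i\right)}{85}$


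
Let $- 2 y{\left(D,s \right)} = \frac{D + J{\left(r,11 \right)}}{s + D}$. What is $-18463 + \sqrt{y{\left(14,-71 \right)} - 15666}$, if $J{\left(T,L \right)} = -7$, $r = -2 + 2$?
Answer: $-18463 + \frac{i \sqrt{203594538}}{114} \approx -18463.0 + 125.16 i$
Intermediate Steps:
$r = 0$
$y{\left(D,s \right)} = - \frac{-7 + D}{2 \left(D + s\right)}$ ($y{\left(D,s \right)} = - \frac{\left(D - 7\right) \frac{1}{s + D}}{2} = - \frac{\left(-7 + D\right) \frac{1}{D + s}}{2} = - \frac{\frac{1}{D + s} \left(-7 + D\right)}{2} = - \frac{-7 + D}{2 \left(D + s\right)}$)
$-18463 + \sqrt{y{\left(14,-71 \right)} - 15666} = -18463 + \sqrt{\frac{7 - 14}{2 \left(14 - 71\right)} - 15666} = -18463 + \sqrt{\frac{7 - 14}{2 \left(-57\right)} - 15666} = -18463 + \sqrt{\frac{1}{2} \left(- \frac{1}{57}\right) \left(-7\right) - 15666} = -18463 + \sqrt{\frac{7}{114} - 15666} = -18463 + \sqrt{- \frac{1785917}{114}} = -18463 + \frac{i \sqrt{203594538}}{114}$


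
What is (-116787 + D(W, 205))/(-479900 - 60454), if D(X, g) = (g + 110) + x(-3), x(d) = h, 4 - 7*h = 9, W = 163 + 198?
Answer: 815309/3782478 ≈ 0.21555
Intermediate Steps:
W = 361
h = -5/7 (h = 4/7 - 1/7*9 = 4/7 - 9/7 = -5/7 ≈ -0.71429)
x(d) = -5/7
D(X, g) = 765/7 + g (D(X, g) = (g + 110) - 5/7 = (110 + g) - 5/7 = 765/7 + g)
(-116787 + D(W, 205))/(-479900 - 60454) = (-116787 + (765/7 + 205))/(-479900 - 60454) = (-116787 + 2200/7)/(-540354) = -815309/7*(-1/540354) = 815309/3782478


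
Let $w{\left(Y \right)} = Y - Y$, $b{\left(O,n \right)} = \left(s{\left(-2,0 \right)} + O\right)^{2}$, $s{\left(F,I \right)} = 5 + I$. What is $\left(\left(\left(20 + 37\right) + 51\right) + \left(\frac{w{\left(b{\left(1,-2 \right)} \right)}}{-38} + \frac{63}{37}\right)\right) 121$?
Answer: $\frac{491139}{37} \approx 13274.0$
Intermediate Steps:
$b{\left(O,n \right)} = \left(5 + O\right)^{2}$ ($b{\left(O,n \right)} = \left(\left(5 + 0\right) + O\right)^{2} = \left(5 + O\right)^{2}$)
$w{\left(Y \right)} = 0$
$\left(\left(\left(20 + 37\right) + 51\right) + \left(\frac{w{\left(b{\left(1,-2 \right)} \right)}}{-38} + \frac{63}{37}\right)\right) 121 = \left(\left(\left(20 + 37\right) + 51\right) + \left(\frac{0}{-38} + \frac{63}{37}\right)\right) 121 = \left(\left(57 + 51\right) + \left(0 \left(- \frac{1}{38}\right) + 63 \cdot \frac{1}{37}\right)\right) 121 = \left(108 + \left(0 + \frac{63}{37}\right)\right) 121 = \left(108 + \frac{63}{37}\right) 121 = \frac{4059}{37} \cdot 121 = \frac{491139}{37}$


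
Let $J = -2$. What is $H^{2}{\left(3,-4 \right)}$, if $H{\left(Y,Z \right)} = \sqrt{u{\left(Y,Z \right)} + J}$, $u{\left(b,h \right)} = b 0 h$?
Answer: $-2$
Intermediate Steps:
$u{\left(b,h \right)} = 0$ ($u{\left(b,h \right)} = 0 h = 0$)
$H{\left(Y,Z \right)} = i \sqrt{2}$ ($H{\left(Y,Z \right)} = \sqrt{0 - 2} = \sqrt{-2} = i \sqrt{2}$)
$H^{2}{\left(3,-4 \right)} = \left(i \sqrt{2}\right)^{2} = -2$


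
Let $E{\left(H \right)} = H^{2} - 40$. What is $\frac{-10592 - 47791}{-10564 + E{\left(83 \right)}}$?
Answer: $\frac{58383}{3715} \approx 15.715$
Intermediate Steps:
$E{\left(H \right)} = -40 + H^{2}$
$\frac{-10592 - 47791}{-10564 + E{\left(83 \right)}} = \frac{-10592 - 47791}{-10564 - \left(40 - 83^{2}\right)} = - \frac{58383}{-10564 + \left(-40 + 6889\right)} = - \frac{58383}{-10564 + 6849} = - \frac{58383}{-3715} = \left(-58383\right) \left(- \frac{1}{3715}\right) = \frac{58383}{3715}$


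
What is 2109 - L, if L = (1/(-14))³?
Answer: 5787097/2744 ≈ 2109.0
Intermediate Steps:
L = -1/2744 (L = (-1/14)³ = -1/2744 ≈ -0.00036443)
2109 - L = 2109 - 1*(-1/2744) = 2109 + 1/2744 = 5787097/2744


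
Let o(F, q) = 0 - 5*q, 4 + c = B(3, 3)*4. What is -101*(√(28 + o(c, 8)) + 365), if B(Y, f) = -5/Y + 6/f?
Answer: -36865 - 202*I*√3 ≈ -36865.0 - 349.87*I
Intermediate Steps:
c = -8/3 (c = -4 + (-5/3 + 6/3)*4 = -4 + (-5*⅓ + 6*(⅓))*4 = -4 + (-5/3 + 2)*4 = -4 + (⅓)*4 = -4 + 4/3 = -8/3 ≈ -2.6667)
o(F, q) = -5*q
-101*(√(28 + o(c, 8)) + 365) = -101*(√(28 - 5*8) + 365) = -101*(√(28 - 40) + 365) = -101*(√(-12) + 365) = -101*(2*I*√3 + 365) = -101*(365 + 2*I*√3) = -36865 - 202*I*√3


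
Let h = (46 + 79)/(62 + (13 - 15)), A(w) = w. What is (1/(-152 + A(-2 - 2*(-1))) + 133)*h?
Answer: 505375/1824 ≈ 277.07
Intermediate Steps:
h = 25/12 (h = 125/(62 - 2) = 125/60 = 125*(1/60) = 25/12 ≈ 2.0833)
(1/(-152 + A(-2 - 2*(-1))) + 133)*h = (1/(-152 + (-2 - 2*(-1))) + 133)*(25/12) = (1/(-152 + (-2 + 2)) + 133)*(25/12) = (1/(-152 + 0) + 133)*(25/12) = (1/(-152) + 133)*(25/12) = (-1/152 + 133)*(25/12) = (20215/152)*(25/12) = 505375/1824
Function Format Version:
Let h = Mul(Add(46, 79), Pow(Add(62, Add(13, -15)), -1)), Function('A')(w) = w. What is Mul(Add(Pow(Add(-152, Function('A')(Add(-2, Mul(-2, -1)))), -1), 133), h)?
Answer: Rational(505375, 1824) ≈ 277.07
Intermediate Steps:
h = Rational(25, 12) (h = Mul(125, Pow(Add(62, -2), -1)) = Mul(125, Pow(60, -1)) = Mul(125, Rational(1, 60)) = Rational(25, 12) ≈ 2.0833)
Mul(Add(Pow(Add(-152, Function('A')(Add(-2, Mul(-2, -1)))), -1), 133), h) = Mul(Add(Pow(Add(-152, Add(-2, Mul(-2, -1))), -1), 133), Rational(25, 12)) = Mul(Add(Pow(Add(-152, Add(-2, 2)), -1), 133), Rational(25, 12)) = Mul(Add(Pow(Add(-152, 0), -1), 133), Rational(25, 12)) = Mul(Add(Pow(-152, -1), 133), Rational(25, 12)) = Mul(Add(Rational(-1, 152), 133), Rational(25, 12)) = Mul(Rational(20215, 152), Rational(25, 12)) = Rational(505375, 1824)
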